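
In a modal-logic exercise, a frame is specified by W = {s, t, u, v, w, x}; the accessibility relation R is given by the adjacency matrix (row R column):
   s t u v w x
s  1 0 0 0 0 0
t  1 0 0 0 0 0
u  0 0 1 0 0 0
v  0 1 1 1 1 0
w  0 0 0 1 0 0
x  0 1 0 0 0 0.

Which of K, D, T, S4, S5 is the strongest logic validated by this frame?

Serial (axiom D): yes — every world has a successor (e.g. s R s).
Reflexive (axiom T): no — t is not related to itself.
Transitive (axiom 4): no — v R t and t R s, but not v R s.
Euclidean (axiom 5): no — v R t and v R u, but not t R u.
So F validates K, D; T would additionally require R to be reflexive. The strongest is D.

D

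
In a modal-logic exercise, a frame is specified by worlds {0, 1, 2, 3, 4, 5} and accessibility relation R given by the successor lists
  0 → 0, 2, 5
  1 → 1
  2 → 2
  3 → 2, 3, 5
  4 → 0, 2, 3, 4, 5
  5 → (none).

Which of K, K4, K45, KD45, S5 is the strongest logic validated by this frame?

Transitive (axiom 4): yes — every two-step R-path is closed by a direct edge.
Euclidean (axiom 5): no — 0 R 2 and 0 R 5, but not 2 R 5.
Serial (axiom D): no — 5 has no R-successor.
Reflexive (axiom T): no — 5 is not related to itself.
So F validates K, K4; K45 would additionally require R to be Euclidean. The strongest is K4.

K4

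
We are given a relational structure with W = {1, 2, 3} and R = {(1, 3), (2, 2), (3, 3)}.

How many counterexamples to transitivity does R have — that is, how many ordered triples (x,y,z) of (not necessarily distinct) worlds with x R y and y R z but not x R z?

R is transitive; there are no such tuples.

0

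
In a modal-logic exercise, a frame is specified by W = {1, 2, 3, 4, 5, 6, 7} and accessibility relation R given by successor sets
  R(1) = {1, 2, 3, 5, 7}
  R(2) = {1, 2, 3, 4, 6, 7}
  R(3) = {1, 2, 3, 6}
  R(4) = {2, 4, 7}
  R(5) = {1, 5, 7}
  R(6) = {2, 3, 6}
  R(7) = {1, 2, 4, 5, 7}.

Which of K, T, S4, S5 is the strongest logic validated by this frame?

Reflexive (axiom T): yes — every world is R-related to itself.
Transitive (axiom 4): no — 1 R 2 and 2 R 4, but not 1 R 4.
Euclidean (axiom 5): no — 1 R 2 and 1 R 5, but not 2 R 5.
So F validates K, T; S4 would additionally require R to be transitive. The strongest is T.

T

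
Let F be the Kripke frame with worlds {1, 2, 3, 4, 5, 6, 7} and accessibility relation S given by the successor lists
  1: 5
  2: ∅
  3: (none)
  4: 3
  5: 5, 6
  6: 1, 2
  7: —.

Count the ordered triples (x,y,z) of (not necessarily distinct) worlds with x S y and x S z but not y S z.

Enumerating: (4,3,3), (5,6,5), (5,6,6), (6,1,1), (6,1,2), (6,2,1), (6,2,2).

7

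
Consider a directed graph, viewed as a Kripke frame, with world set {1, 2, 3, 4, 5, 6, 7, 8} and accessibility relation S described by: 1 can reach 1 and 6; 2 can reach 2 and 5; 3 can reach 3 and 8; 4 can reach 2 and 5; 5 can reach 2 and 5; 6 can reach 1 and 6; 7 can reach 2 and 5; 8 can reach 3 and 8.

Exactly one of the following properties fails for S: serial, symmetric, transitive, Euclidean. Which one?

Serial: yes — every world has a successor (e.g. 1 S 1).
Symmetric: no — 4 S 2 but not 2 S 4.
Transitive: yes — every two-step S-path is closed by a direct edge.
Euclidean: yes — any two successors of a common world are S-related.
Only symmetric fails.

symmetric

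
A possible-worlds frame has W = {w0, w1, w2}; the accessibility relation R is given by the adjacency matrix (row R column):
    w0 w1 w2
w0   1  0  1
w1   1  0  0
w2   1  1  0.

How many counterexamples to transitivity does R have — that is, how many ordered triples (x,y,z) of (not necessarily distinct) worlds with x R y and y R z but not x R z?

Enumerating: (w0,w2,w1), (w1,w0,w2), (w2,w0,w2).

3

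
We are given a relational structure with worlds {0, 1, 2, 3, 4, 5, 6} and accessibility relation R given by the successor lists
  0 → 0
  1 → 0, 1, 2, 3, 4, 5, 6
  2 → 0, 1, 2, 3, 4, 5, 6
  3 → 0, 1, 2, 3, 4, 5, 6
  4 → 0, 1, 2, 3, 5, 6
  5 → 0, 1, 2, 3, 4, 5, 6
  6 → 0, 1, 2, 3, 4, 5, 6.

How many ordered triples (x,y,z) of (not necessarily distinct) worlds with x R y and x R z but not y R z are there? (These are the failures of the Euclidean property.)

40

Enumerating: (1,0,1), (1,0,2), (1,0,3), (1,0,4), (1,0,5), (1,0,6), (1,4,4), (2,0,1), (2,0,2), (2,0,3), (2,0,4), (2,0,5), … and 28 more.
Total: 40.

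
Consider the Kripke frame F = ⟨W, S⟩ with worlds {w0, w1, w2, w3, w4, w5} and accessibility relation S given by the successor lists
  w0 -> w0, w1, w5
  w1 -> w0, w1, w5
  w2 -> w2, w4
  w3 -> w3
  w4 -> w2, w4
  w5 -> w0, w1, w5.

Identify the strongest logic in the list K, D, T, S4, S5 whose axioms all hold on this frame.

Serial (axiom D): yes — every world has a successor (e.g. w0 S w0).
Reflexive (axiom T): yes — every world is S-related to itself.
Transitive (axiom 4): yes — every two-step S-path is closed by a direct edge.
Euclidean (axiom 5): yes — any two successors of a common world are S-related.
So F validates K, D, T, S4, S5. The strongest is S5.

S5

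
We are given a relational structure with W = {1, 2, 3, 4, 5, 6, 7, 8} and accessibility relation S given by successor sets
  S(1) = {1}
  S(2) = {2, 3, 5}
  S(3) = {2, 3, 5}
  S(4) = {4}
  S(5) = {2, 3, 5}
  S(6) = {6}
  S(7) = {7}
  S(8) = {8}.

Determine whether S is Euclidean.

Yes

Euclidean: yes — any two successors of a common world are S-related.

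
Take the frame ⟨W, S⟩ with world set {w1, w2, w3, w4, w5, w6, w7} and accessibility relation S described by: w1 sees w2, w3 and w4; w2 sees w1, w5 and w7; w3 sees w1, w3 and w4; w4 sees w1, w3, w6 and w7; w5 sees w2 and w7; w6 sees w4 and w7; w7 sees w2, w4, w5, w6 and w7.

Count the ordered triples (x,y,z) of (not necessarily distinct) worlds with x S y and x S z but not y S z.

38

Enumerating: (w1,w2,w2), (w1,w2,w3), (w1,w2,w4), (w1,w3,w2), (w1,w4,w2), (w1,w4,w4), (w2,w1,w1), (w2,w1,w5), (w2,w1,w7), (w2,w5,w1), (w2,w5,w5), (w2,w7,w1), … and 26 more.
Total: 38.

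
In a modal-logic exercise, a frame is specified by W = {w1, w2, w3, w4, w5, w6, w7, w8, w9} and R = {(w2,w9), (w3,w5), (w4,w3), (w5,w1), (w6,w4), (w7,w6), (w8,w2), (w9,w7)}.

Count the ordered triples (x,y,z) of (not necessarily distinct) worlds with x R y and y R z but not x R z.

7

Enumerating: (w2,w9,w7), (w3,w5,w1), (w4,w3,w5), (w6,w4,w3), (w7,w6,w4), (w8,w2,w9), (w9,w7,w6).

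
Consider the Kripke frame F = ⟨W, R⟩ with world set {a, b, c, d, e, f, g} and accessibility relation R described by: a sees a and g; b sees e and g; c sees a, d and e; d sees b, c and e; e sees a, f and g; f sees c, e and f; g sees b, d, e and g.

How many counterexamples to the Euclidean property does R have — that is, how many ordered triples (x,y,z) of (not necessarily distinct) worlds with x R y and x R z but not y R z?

Enumerating: (a,g,a), (b,e,e), (c,a,d), (c,a,e), (c,d,a), (c,d,d), (c,e,d), (c,e,e), (d,b,b), (d,b,c), (d,c,b), (d,c,c), … and 19 more.
Total: 31.

31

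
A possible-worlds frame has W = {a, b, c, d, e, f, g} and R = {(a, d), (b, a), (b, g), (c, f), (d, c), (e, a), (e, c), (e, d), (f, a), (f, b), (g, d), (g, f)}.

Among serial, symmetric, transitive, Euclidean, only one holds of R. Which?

serial

Serial: yes — every world has a successor (e.g. a R d).
Symmetric: no — a R d but not d R a.
Transitive: no — a R d and d R c, but not a R c.
Euclidean: no — b R a and b R g, but not a R g.
Only serial holds.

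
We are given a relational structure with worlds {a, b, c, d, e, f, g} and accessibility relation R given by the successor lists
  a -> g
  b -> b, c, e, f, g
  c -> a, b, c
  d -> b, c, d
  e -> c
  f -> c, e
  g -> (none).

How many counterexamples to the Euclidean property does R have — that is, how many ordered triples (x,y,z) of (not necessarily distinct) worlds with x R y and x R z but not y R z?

Enumerating: (a,g,g), (b,c,e), (b,c,f), (b,c,g), (b,e,b), (b,e,e), (b,e,f), (b,e,g), (b,f,b), (b,f,f), (b,f,g), (b,g,b), … and 12 more.
Total: 24.

24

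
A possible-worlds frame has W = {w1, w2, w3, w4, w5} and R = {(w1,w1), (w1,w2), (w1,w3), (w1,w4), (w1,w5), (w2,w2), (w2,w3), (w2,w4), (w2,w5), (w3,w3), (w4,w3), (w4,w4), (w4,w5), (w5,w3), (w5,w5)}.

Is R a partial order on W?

Reflexive: yes — every world is R-related to itself.
Transitive: yes — every two-step R-path is closed by a direct edge.
Antisymmetric: yes — no distinct pair is related both ways.
So R is a partial order.

Yes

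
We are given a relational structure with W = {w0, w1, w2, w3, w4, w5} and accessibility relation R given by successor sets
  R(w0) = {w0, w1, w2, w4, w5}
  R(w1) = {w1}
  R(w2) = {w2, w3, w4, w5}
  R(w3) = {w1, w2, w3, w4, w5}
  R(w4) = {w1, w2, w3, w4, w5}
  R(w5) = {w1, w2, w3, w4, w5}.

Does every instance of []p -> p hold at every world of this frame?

Axiom T corresponds to the accessibility relation being reflexive.
Reflexive: yes — every world is R-related to itself.

Yes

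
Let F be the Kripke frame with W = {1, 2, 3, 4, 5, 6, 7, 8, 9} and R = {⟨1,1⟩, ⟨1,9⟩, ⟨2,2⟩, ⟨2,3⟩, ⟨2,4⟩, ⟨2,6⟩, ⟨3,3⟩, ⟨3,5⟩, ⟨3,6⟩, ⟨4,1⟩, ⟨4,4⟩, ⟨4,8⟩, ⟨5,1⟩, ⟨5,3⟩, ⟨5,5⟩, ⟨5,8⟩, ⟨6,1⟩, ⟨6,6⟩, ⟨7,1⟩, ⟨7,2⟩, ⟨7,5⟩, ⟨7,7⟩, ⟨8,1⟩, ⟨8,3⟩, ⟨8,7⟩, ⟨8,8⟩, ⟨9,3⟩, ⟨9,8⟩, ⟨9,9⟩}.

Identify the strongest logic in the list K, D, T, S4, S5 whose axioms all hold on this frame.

Serial (axiom D): yes — every world has a successor (e.g. 1 R 1).
Reflexive (axiom T): yes — every world is R-related to itself.
Transitive (axiom 4): no — 1 R 9 and 9 R 3, but not 1 R 3.
Euclidean (axiom 5): no — 2 R 3 and 2 R 4, but not 3 R 4.
So F validates K, D, T; S4 would additionally require R to be transitive. The strongest is T.

T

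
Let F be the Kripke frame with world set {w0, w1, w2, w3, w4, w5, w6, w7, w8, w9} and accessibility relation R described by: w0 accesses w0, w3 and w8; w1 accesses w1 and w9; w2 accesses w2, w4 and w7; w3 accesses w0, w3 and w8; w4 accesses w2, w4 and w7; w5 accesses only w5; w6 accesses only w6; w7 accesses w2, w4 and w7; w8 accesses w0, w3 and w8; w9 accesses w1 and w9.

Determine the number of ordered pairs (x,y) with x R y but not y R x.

0

R is symmetric; there are no such tuples.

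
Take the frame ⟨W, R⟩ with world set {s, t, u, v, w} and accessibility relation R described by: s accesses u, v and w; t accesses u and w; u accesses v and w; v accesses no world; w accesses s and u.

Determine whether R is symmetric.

No

Symmetric: no — s R u but not u R s.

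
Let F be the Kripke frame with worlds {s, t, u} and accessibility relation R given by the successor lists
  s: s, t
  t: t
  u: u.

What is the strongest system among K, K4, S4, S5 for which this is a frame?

S4

Transitive (axiom 4): yes — every two-step R-path is closed by a direct edge.
Reflexive (axiom T): yes — every world is R-related to itself.
Euclidean (axiom 5): no — s R t and s R s, but not t R s.
So F validates K, K4, S4; S5 would additionally require R to be Euclidean. The strongest is S4.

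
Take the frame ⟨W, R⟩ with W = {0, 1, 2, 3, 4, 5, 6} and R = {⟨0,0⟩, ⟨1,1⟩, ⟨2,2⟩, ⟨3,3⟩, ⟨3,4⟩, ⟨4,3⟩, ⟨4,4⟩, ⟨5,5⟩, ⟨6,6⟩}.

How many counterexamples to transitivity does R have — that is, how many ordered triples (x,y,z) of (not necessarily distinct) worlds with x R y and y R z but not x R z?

0

R is transitive; there are no such tuples.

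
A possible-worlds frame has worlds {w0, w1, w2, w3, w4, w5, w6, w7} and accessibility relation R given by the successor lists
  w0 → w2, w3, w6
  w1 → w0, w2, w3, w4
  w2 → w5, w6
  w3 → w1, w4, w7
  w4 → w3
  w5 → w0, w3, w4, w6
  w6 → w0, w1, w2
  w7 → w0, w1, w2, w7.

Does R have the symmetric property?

Symmetric: no — w0 R w2 but not w2 R w0.

No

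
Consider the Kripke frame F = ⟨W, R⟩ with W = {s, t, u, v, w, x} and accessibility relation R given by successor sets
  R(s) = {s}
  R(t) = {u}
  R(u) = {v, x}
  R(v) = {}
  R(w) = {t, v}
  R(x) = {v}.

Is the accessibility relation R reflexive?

No

Reflexive: no — t is not related to itself.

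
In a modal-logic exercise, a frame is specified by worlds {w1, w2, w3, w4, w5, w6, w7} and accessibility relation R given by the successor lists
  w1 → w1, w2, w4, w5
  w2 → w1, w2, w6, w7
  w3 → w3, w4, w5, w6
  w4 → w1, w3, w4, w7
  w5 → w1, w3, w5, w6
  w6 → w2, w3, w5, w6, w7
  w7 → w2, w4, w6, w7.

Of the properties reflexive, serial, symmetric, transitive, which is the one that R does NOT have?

Reflexive: yes — every world is R-related to itself.
Serial: yes — every world has a successor (e.g. w1 R w1).
Symmetric: yes — every pair in R has its reverse in R.
Transitive: no — w1 R w2 and w2 R w6, but not w1 R w6.
Only transitive fails.

transitive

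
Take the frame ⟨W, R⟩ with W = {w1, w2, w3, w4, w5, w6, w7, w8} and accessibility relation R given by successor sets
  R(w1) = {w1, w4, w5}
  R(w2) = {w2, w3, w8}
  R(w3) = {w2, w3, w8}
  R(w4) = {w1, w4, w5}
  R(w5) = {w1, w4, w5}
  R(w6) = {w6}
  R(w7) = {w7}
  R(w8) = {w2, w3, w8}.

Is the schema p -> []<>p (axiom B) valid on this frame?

The schema B characterises exactly the symmetric frames.
Symmetric: yes — every pair in R has its reverse in R.

Yes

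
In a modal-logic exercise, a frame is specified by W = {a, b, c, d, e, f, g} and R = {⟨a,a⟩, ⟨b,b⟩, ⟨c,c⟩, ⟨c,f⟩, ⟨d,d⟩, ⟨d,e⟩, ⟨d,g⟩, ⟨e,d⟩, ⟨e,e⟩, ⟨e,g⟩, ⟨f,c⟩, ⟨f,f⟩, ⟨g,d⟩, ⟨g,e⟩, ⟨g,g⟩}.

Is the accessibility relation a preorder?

Yes

Reflexive: yes — every world is R-related to itself.
Transitive: yes — every two-step R-path is closed by a direct edge.
So R is a preorder.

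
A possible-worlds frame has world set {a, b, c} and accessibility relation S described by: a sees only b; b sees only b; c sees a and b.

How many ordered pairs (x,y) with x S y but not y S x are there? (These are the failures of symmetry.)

Enumerating: (a,b), (c,a), (c,b).

3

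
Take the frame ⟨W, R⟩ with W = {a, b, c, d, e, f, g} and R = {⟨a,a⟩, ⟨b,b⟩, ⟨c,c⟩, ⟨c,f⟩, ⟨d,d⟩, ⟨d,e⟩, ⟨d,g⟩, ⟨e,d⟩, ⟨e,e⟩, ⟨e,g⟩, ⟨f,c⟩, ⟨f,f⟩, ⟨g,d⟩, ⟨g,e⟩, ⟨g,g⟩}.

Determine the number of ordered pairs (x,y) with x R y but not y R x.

0

R is symmetric; there are no such tuples.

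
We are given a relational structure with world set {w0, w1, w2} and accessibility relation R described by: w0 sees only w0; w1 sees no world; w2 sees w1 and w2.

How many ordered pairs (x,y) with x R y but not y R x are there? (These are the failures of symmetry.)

Enumerating: (w2,w1).

1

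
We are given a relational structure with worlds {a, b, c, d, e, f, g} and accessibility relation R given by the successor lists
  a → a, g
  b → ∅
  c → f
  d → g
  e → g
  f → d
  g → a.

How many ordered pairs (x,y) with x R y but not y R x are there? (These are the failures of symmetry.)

4

Enumerating: (c,f), (d,g), (e,g), (f,d).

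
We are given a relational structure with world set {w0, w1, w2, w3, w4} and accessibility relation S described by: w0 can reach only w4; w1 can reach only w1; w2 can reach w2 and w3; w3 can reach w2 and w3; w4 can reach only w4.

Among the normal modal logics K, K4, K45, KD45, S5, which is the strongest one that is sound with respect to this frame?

Transitive (axiom 4): yes — every two-step S-path is closed by a direct edge.
Euclidean (axiom 5): yes — any two successors of a common world are S-related.
Serial (axiom D): yes — every world has a successor (e.g. w0 S w4).
Reflexive (axiom T): no — w0 is not related to itself.
So F validates K, K4, K45, KD45; S5 would additionally require S to be reflexive. The strongest is KD45.

KD45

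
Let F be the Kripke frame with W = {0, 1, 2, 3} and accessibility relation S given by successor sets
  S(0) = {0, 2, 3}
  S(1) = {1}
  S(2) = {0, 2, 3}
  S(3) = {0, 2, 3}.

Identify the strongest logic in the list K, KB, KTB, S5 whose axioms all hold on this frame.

Symmetric (axiom B): yes — every pair in S has its reverse in S.
Reflexive (axiom T): yes — every world is S-related to itself.
Euclidean (axiom 5): yes — any two successors of a common world are S-related.
So F validates K, KB, KTB, S5. The strongest is S5.

S5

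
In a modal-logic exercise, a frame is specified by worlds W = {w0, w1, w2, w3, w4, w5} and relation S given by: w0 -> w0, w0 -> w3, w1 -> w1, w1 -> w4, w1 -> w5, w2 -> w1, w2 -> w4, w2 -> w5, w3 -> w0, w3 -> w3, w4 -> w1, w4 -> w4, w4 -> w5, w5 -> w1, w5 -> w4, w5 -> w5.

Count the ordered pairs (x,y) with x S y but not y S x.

3

Enumerating: (w2,w1), (w2,w4), (w2,w5).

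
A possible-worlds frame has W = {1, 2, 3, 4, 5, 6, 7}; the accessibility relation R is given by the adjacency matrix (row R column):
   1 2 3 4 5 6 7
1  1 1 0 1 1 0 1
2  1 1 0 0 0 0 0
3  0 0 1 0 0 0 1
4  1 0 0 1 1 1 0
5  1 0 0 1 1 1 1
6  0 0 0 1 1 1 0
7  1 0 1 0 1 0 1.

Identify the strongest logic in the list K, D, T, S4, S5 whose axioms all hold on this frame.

T

Serial (axiom D): yes — every world has a successor (e.g. 1 R 1).
Reflexive (axiom T): yes — every world is R-related to itself.
Transitive (axiom 4): no — 1 R 4 and 4 R 6, but not 1 R 6.
Euclidean (axiom 5): no — 1 R 2 and 1 R 4, but not 2 R 4.
So F validates K, D, T; S4 would additionally require R to be transitive. The strongest is T.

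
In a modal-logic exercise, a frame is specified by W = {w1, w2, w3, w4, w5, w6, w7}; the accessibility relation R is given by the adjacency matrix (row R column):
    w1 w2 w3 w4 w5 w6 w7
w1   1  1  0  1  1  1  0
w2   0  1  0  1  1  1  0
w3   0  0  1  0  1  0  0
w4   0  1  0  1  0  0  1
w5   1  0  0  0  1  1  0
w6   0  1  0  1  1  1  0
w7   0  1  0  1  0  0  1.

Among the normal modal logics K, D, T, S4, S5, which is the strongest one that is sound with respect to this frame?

T

Serial (axiom D): yes — every world has a successor (e.g. w1 R w1).
Reflexive (axiom T): yes — every world is R-related to itself.
Transitive (axiom 4): no — w1 R w4 and w4 R w7, but not w1 R w7.
Euclidean (axiom 5): no — w1 R w4 and w1 R w5, but not w4 R w5.
So F validates K, D, T; S4 would additionally require R to be transitive. The strongest is T.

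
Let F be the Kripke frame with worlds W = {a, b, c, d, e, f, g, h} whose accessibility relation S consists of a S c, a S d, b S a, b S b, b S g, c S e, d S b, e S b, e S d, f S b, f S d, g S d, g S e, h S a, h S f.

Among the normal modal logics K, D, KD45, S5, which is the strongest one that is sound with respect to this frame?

Serial (axiom D): yes — every world has a successor (e.g. a S c).
Euclidean (axiom 5): no — a S c and a S d, but not c S d.
Transitive (axiom 4): no — a S c and c S e, but not a S e.
Reflexive (axiom T): no — a is not related to itself.
So F validates K, D; KD45 would additionally require S to be Euclidean and transitive. The strongest is D.

D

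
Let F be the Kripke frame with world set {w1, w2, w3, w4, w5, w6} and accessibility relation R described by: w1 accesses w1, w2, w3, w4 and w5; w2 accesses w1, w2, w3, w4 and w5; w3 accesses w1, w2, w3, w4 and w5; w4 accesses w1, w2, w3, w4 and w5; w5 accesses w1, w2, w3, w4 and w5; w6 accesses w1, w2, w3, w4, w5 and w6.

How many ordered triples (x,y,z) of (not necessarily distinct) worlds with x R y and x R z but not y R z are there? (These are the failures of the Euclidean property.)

5

Enumerating: (w6,w1,w6), (w6,w2,w6), (w6,w3,w6), (w6,w4,w6), (w6,w5,w6).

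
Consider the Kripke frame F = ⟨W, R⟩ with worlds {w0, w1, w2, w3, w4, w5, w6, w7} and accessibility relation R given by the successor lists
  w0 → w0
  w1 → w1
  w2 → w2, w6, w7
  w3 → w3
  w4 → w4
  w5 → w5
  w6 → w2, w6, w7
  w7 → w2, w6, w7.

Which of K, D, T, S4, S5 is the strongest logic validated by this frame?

Serial (axiom D): yes — every world has a successor (e.g. w0 R w0).
Reflexive (axiom T): yes — every world is R-related to itself.
Transitive (axiom 4): yes — every two-step R-path is closed by a direct edge.
Euclidean (axiom 5): yes — any two successors of a common world are R-related.
So F validates K, D, T, S4, S5. The strongest is S5.

S5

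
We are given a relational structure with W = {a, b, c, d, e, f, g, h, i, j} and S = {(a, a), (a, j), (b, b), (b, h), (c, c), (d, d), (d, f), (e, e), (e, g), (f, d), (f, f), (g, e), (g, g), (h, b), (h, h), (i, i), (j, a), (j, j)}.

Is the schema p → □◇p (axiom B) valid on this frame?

Yes

Axiom B corresponds to the accessibility relation being symmetric.
Symmetric: yes — every pair in S has its reverse in S.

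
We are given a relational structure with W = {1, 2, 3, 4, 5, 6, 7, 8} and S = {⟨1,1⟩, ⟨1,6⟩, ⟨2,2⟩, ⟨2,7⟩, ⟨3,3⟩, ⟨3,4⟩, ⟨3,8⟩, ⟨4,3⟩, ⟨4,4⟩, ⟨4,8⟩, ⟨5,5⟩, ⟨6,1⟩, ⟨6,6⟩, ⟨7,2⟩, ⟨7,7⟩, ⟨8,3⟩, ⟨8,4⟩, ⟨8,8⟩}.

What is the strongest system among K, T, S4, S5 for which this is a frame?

S5

Reflexive (axiom T): yes — every world is S-related to itself.
Transitive (axiom 4): yes — every two-step S-path is closed by a direct edge.
Euclidean (axiom 5): yes — any two successors of a common world are S-related.
So F validates K, T, S4, S5. The strongest is S5.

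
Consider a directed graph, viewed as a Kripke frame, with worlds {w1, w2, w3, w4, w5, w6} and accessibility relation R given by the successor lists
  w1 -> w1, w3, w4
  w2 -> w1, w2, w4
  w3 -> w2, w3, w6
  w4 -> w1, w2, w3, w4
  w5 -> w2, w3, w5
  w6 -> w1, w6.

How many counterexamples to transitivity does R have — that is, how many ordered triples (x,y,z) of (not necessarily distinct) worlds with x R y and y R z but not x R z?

Enumerating: (w1,w3,w2), (w1,w3,w6), (w1,w4,w2), (w2,w1,w3), (w2,w4,w3), (w3,w2,w1), (w3,w2,w4), (w3,w6,w1), (w4,w3,w6), (w5,w2,w1), (w5,w2,w4), (w5,w3,w6), (w6,w1,w3), (w6,w1,w4).

14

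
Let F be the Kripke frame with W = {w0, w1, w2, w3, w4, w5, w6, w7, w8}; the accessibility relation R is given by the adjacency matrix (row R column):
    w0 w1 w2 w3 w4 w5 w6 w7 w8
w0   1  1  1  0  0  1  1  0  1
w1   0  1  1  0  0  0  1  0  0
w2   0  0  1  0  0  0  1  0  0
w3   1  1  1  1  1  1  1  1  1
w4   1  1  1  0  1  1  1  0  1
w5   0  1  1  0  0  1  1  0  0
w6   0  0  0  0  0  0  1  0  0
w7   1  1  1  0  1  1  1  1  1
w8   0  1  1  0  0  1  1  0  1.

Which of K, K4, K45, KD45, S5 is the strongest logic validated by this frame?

Transitive (axiom 4): yes — every two-step R-path is closed by a direct edge.
Euclidean (axiom 5): no — w0 R w1 and w0 R w5, but not w1 R w5.
Serial (axiom D): yes — every world has a successor (e.g. w0 R w0).
Reflexive (axiom T): yes — every world is R-related to itself.
So F validates K, K4; K45 would additionally require R to be Euclidean. The strongest is K4.

K4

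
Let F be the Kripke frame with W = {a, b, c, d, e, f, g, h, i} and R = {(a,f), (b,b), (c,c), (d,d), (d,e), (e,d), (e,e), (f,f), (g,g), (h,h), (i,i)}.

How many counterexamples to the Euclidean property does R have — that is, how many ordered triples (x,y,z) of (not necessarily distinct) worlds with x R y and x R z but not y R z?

R is Euclidean; there are no such tuples.

0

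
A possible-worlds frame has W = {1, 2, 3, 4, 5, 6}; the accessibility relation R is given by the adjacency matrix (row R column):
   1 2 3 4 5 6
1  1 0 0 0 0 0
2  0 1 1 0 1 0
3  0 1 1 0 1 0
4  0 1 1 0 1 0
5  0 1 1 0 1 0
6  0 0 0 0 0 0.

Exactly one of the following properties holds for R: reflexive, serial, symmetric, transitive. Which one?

Reflexive: no — 4 is not related to itself.
Serial: no — 6 has no R-successor.
Symmetric: no — 4 R 2 but not 2 R 4.
Transitive: yes — every two-step R-path is closed by a direct edge.
Only transitive holds.

transitive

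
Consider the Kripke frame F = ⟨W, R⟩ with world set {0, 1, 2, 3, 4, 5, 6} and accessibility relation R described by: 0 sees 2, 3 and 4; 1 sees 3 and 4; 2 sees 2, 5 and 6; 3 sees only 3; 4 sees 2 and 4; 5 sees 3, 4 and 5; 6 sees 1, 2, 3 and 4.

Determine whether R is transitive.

Transitive: no — 0 R 2 and 2 R 5, but not 0 R 5.

No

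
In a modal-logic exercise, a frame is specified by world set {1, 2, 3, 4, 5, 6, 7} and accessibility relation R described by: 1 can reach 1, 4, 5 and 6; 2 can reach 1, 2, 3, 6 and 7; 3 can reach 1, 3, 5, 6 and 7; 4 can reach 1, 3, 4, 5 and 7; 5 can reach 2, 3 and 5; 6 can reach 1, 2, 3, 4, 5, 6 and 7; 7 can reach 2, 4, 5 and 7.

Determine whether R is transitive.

Transitive: no — 1 R 4 and 4 R 3, but not 1 R 3.

No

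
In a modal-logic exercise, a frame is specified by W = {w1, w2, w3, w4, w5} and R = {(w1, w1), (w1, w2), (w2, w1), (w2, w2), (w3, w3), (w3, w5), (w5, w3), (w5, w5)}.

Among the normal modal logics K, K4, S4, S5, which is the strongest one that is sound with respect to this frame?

K4

Transitive (axiom 4): yes — every two-step R-path is closed by a direct edge.
Reflexive (axiom T): no — w4 is not related to itself.
Euclidean (axiom 5): yes — any two successors of a common world are R-related.
So F validates K, K4; S4 would additionally require R to be reflexive. The strongest is K4.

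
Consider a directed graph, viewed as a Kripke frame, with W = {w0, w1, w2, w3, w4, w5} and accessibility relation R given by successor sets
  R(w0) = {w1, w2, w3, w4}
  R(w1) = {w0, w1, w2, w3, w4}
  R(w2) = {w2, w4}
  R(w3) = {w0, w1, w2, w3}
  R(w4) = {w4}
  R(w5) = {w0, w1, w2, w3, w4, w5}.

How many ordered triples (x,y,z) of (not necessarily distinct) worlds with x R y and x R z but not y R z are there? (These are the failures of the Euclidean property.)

Enumerating: (w0,w2,w1), (w0,w2,w3), (w0,w3,w4), (w0,w4,w1), (w0,w4,w2), (w0,w4,w3), (w1,w0,w0), (w1,w2,w0), (w1,w2,w1), (w1,w2,w3), (w1,w3,w4), (w1,w4,w0), … and 22 more.
Total: 34.

34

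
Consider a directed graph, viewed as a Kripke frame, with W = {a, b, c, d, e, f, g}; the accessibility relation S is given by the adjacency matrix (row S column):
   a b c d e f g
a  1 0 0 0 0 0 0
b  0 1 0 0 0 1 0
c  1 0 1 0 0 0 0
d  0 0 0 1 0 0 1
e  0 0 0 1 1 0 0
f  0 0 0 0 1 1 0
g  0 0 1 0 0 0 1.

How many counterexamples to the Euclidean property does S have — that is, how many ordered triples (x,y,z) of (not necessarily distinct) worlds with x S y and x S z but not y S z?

6

Enumerating: (b,f,b), (c,a,c), (d,g,d), (e,d,e), (f,e,f), (g,c,g).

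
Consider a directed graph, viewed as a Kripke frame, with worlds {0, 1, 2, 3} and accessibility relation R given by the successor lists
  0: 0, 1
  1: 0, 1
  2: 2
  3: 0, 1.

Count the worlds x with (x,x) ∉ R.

Enumerating: 3.

1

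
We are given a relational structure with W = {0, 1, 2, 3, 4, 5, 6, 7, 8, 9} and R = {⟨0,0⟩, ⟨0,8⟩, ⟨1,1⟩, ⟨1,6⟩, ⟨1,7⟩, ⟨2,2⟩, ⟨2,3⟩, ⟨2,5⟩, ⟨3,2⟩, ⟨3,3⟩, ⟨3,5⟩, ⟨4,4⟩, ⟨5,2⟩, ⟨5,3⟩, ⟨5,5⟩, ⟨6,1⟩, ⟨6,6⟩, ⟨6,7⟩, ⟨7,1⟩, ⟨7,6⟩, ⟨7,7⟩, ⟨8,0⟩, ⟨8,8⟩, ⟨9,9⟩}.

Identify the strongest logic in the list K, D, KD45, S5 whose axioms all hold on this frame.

S5

Serial (axiom D): yes — every world has a successor (e.g. 0 R 0).
Euclidean (axiom 5): yes — any two successors of a common world are R-related.
Transitive (axiom 4): yes — every two-step R-path is closed by a direct edge.
Reflexive (axiom T): yes — every world is R-related to itself.
So F validates K, D, KD45, S5. The strongest is S5.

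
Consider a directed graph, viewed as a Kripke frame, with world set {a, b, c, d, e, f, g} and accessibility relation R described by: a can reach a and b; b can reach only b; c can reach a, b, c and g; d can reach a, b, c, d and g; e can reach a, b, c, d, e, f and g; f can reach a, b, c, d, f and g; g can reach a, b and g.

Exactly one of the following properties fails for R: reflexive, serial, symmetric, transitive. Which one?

symmetric

Reflexive: yes — every world is R-related to itself.
Serial: yes — every world has a successor (e.g. a R a).
Symmetric: no — a R b but not b R a.
Transitive: yes — every two-step R-path is closed by a direct edge.
Only symmetric fails.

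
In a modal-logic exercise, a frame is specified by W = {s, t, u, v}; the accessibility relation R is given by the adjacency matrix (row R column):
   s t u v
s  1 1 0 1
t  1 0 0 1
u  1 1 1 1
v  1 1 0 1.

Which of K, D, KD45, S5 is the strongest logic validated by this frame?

D

Serial (axiom D): yes — every world has a successor (e.g. s R s).
Euclidean (axiom 5): no — s R t and s R t, but not t R t.
Transitive (axiom 4): no — t R s and s R t, but not t R t.
Reflexive (axiom T): no — t is not related to itself.
So F validates K, D; KD45 would additionally require R to be Euclidean and transitive. The strongest is D.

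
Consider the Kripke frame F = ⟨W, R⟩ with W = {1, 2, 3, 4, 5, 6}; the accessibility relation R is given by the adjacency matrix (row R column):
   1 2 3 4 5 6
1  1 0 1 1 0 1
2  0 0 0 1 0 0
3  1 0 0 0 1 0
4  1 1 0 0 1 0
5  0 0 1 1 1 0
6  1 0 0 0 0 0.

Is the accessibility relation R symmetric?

Symmetric: yes — every pair in R has its reverse in R.

Yes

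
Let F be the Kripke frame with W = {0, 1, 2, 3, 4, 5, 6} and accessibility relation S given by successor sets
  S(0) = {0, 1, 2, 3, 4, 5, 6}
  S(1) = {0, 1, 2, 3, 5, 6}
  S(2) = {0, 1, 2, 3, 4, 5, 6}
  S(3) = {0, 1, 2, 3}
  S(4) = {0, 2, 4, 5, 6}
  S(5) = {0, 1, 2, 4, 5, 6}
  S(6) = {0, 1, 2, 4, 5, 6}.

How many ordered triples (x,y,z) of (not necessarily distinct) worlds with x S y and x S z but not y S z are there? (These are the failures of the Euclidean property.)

24

Enumerating: (0,1,4), (0,3,4), (0,3,5), (0,3,6), (0,4,1), (0,4,3), (0,5,3), (0,6,3), (1,3,5), (1,3,6), (1,5,3), (1,6,3), … and 12 more.
Total: 24.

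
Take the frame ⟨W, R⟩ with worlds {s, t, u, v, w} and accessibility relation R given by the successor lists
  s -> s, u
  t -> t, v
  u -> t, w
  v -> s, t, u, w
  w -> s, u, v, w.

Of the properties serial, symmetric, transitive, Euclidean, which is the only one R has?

Serial: yes — every world has a successor (e.g. s R s).
Symmetric: no — s R u but not u R s.
Transitive: no — s R u and u R t, but not s R t.
Euclidean: no — u R t and u R w, but not t R w.
Only serial holds.

serial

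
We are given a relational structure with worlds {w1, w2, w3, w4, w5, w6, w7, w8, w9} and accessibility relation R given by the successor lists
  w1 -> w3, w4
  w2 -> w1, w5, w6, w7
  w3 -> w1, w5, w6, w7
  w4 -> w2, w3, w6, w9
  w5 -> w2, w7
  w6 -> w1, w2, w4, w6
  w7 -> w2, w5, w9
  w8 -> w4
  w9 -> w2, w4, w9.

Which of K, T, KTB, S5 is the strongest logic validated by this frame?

K

Reflexive (axiom T): no — w1 is not related to itself.
Symmetric (axiom B): no — w1 R w4 but not w4 R w1.
Euclidean (axiom 5): no — w1 R w3 and w1 R w4, but not w3 R w4.
So F validates K; T would additionally require R to be reflexive. The strongest is K.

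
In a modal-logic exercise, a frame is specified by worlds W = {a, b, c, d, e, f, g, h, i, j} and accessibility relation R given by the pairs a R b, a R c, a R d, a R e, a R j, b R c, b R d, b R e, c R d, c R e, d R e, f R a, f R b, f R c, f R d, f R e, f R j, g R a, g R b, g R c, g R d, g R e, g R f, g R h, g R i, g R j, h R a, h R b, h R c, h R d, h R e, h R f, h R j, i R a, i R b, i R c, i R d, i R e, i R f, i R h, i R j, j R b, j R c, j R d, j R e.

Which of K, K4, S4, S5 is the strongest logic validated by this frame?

Transitive (axiom 4): yes — every two-step R-path is closed by a direct edge.
Reflexive (axiom T): no — a is not related to itself.
Euclidean (axiom 5): no — a R b and a R j, but not b R j.
So F validates K, K4; S4 would additionally require R to be reflexive. The strongest is K4.

K4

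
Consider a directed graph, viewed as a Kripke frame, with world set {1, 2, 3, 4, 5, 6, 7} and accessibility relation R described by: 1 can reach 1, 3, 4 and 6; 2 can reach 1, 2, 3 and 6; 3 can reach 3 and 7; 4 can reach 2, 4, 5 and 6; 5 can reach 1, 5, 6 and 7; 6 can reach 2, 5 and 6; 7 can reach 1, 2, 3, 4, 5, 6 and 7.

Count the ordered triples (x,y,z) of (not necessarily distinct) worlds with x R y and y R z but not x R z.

27

Enumerating: (1,3,7), (1,4,2), (1,4,5), (1,6,2), (1,6,5), (2,1,4), (2,3,7), (2,6,5), (3,7,1), (3,7,2), (3,7,4), (3,7,5), … and 15 more.
Total: 27.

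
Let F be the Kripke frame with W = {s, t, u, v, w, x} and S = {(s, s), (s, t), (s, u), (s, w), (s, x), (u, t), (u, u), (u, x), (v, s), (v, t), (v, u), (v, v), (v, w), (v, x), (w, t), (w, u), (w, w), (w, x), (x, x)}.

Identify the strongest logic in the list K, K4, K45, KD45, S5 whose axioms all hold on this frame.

K4

Transitive (axiom 4): yes — every two-step S-path is closed by a direct edge.
Euclidean (axiom 5): no — s S t and s S u, but not t S u.
Serial (axiom D): no — t has no S-successor.
Reflexive (axiom T): no — t is not related to itself.
So F validates K, K4; K45 would additionally require S to be Euclidean. The strongest is K4.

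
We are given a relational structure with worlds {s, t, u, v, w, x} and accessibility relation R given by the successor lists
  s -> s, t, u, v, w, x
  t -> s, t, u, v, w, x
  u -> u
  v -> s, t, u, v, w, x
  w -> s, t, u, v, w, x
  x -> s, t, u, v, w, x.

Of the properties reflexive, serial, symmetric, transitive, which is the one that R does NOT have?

symmetric

Reflexive: yes — every world is R-related to itself.
Serial: yes — every world has a successor (e.g. s R s).
Symmetric: no — s R u but not u R s.
Transitive: yes — every two-step R-path is closed by a direct edge.
Only symmetric fails.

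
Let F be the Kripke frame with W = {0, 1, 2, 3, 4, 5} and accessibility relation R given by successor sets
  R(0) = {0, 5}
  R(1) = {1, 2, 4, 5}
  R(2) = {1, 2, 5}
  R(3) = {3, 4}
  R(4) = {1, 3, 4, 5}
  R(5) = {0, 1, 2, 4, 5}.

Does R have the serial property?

Yes

Serial: yes — every world has a successor (e.g. 0 R 0).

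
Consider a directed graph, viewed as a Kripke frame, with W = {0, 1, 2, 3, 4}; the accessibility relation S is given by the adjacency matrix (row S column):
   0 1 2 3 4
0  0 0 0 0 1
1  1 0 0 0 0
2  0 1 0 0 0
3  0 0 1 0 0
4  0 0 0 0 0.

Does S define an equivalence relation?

No

Reflexive: no — 0 is not related to itself.
Symmetric: no — 0 S 4 but not 4 S 0.
Transitive: no — 1 S 0 and 0 S 4, but not 1 S 4.
So S is not an equivalence relation.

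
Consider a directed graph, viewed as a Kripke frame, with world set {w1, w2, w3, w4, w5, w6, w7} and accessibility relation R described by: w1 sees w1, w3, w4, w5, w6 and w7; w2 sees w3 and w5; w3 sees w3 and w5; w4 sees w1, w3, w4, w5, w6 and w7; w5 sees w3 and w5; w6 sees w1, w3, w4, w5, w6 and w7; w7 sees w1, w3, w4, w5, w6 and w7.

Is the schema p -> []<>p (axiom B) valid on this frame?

No

By correspondence theory, B is valid on a frame iff R is symmetric.
Symmetric: no — w1 R w3 but not w3 R w1.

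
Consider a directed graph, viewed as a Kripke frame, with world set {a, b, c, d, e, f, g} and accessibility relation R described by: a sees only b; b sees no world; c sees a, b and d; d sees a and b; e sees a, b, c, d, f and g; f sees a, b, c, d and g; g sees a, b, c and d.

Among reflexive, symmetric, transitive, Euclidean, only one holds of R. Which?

Reflexive: no — a is not related to itself.
Symmetric: no — a R b but not b R a.
Transitive: yes — every two-step R-path is closed by a direct edge.
Euclidean: no — c R a and c R d, but not a R d.
Only transitive holds.

transitive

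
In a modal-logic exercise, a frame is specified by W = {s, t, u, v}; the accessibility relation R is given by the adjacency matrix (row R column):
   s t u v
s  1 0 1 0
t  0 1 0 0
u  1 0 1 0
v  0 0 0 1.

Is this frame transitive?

Yes

Transitive: yes — every two-step R-path is closed by a direct edge.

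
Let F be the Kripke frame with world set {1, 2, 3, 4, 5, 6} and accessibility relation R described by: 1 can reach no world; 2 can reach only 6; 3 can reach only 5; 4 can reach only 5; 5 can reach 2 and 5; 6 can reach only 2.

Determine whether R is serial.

No

Serial: no — 1 has no R-successor.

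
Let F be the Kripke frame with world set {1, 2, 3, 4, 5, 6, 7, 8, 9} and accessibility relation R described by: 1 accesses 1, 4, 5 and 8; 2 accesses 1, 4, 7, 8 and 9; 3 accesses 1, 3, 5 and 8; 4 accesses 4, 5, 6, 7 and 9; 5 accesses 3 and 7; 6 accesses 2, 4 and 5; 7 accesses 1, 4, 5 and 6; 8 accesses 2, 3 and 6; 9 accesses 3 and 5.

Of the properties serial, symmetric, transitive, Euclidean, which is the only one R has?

serial

Serial: yes — every world has a successor (e.g. 1 R 1).
Symmetric: no — 1 R 4 but not 4 R 1.
Transitive: no — 1 R 4 and 4 R 6, but not 1 R 6.
Euclidean: no — 1 R 4 and 1 R 8, but not 4 R 8.
Only serial holds.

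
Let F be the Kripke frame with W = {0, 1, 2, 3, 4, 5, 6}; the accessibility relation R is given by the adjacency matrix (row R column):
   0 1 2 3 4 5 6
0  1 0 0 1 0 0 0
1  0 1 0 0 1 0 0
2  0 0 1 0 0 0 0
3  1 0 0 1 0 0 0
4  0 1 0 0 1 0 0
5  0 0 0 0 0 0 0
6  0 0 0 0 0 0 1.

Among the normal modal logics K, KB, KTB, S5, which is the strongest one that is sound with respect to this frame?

KB

Symmetric (axiom B): yes — every pair in R has its reverse in R.
Reflexive (axiom T): no — 5 is not related to itself.
Euclidean (axiom 5): yes — any two successors of a common world are R-related.
So F validates K, KB; KTB would additionally require R to be reflexive. The strongest is KB.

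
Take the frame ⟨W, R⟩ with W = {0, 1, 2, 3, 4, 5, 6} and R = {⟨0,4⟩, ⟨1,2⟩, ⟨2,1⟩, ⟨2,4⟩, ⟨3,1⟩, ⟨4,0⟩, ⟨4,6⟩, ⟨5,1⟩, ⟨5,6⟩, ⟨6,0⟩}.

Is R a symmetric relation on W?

Symmetric: no — 2 R 4 but not 4 R 2.

No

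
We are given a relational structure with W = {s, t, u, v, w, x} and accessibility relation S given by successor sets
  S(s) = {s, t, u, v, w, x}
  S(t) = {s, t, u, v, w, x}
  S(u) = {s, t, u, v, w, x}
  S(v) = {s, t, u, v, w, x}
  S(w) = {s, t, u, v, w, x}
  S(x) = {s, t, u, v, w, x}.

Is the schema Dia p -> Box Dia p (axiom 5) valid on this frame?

Yes

The schema 5 characterises exactly the Euclidean frames.
Euclidean: yes — any two successors of a common world are S-related.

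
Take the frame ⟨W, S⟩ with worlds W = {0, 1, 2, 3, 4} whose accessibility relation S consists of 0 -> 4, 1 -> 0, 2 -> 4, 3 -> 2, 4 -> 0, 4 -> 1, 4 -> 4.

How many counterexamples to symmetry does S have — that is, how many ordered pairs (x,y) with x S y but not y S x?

Enumerating: (1,0), (2,4), (3,2), (4,1).

4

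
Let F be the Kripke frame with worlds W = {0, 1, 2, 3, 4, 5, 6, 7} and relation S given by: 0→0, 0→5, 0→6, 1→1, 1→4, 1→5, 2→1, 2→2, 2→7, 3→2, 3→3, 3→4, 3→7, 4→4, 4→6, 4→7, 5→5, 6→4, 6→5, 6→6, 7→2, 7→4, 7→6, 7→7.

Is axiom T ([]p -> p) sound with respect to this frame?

Axiom T corresponds to the accessibility relation being reflexive.
Reflexive: yes — every world is S-related to itself.

Yes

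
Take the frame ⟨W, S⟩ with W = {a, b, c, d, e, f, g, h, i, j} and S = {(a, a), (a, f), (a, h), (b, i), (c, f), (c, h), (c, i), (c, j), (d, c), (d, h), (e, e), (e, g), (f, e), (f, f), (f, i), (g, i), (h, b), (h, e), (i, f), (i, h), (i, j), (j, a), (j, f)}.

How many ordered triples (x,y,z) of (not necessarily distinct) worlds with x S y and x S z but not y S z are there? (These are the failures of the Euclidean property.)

37

Enumerating: (a,f,a), (a,f,h), (a,h,a), (a,h,f), (a,h,h), (b,i,i), (c,f,h), (c,f,j), (c,h,f), (c,h,h), (c,h,i), (c,h,j), … and 25 more.
Total: 37.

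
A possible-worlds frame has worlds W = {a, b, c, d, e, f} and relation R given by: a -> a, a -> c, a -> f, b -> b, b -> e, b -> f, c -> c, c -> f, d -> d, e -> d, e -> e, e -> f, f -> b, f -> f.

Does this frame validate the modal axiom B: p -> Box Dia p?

No

By correspondence theory, B is valid on a frame iff R is symmetric.
Symmetric: no — a R c but not c R a.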